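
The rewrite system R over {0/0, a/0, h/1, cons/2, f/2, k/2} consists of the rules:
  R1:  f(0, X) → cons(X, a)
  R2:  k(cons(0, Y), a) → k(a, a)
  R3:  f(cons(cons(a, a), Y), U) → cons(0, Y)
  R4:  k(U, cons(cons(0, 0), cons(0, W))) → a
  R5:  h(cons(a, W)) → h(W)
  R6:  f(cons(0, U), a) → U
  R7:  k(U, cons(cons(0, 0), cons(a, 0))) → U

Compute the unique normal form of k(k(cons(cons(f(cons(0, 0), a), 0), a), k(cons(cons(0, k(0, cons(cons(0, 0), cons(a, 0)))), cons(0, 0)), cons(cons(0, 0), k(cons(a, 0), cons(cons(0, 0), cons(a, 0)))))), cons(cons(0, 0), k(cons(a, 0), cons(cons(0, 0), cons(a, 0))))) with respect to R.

1. k(k(cons(cons(f(cons(0, 0), a), 0), a), k(cons(cons(0, k(0, cons(cons(0, 0), cons(a, 0)))), cons(0, 0)), cons(cons(0, 0), k(cons(a, 0), cons(cons(0, 0), cons(a, 0)))))), cons(cons(0, 0), k(cons(a, 0), cons(cons(0, 0), cons(a, 0)))))  →  k(k(cons(cons(0, 0), a), k(cons(cons(0, k(0, cons(cons(0, 0), cons(a, 0)))), cons(0, 0)), cons(cons(0, 0), k(cons(a, 0), cons(cons(0, 0), cons(a, 0)))))), cons(cons(0, 0), k(cons(a, 0), cons(cons(0, 0), cons(a, 0)))))   [R6 at 1.1.1.1]
2. k(k(cons(cons(0, 0), a), k(cons(cons(0, k(0, cons(cons(0, 0), cons(a, 0)))), cons(0, 0)), cons(cons(0, 0), k(cons(a, 0), cons(cons(0, 0), cons(a, 0)))))), cons(cons(0, 0), k(cons(a, 0), cons(cons(0, 0), cons(a, 0)))))  →  k(k(cons(cons(0, 0), a), k(cons(cons(0, 0), cons(0, 0)), cons(cons(0, 0), k(cons(a, 0), cons(cons(0, 0), cons(a, 0)))))), cons(cons(0, 0), k(cons(a, 0), cons(cons(0, 0), cons(a, 0)))))   [R7 at 1.2.1.1.2]
3. k(k(cons(cons(0, 0), a), k(cons(cons(0, 0), cons(0, 0)), cons(cons(0, 0), k(cons(a, 0), cons(cons(0, 0), cons(a, 0)))))), cons(cons(0, 0), k(cons(a, 0), cons(cons(0, 0), cons(a, 0)))))  →  k(k(cons(cons(0, 0), a), k(cons(cons(0, 0), cons(0, 0)), cons(cons(0, 0), cons(a, 0)))), cons(cons(0, 0), k(cons(a, 0), cons(cons(0, 0), cons(a, 0)))))   [R7 at 1.2.2.2]
4. k(k(cons(cons(0, 0), a), k(cons(cons(0, 0), cons(0, 0)), cons(cons(0, 0), cons(a, 0)))), cons(cons(0, 0), k(cons(a, 0), cons(cons(0, 0), cons(a, 0)))))  →  k(k(cons(cons(0, 0), a), cons(cons(0, 0), cons(0, 0))), cons(cons(0, 0), k(cons(a, 0), cons(cons(0, 0), cons(a, 0)))))   [R7 at 1.2]
5. k(k(cons(cons(0, 0), a), cons(cons(0, 0), cons(0, 0))), cons(cons(0, 0), k(cons(a, 0), cons(cons(0, 0), cons(a, 0)))))  →  k(a, cons(cons(0, 0), k(cons(a, 0), cons(cons(0, 0), cons(a, 0)))))   [R4 at 1]
6. k(a, cons(cons(0, 0), k(cons(a, 0), cons(cons(0, 0), cons(a, 0)))))  →  k(a, cons(cons(0, 0), cons(a, 0)))   [R7 at 2.2]
7. k(a, cons(cons(0, 0), cons(a, 0)))  →  a   [R7 at ε]

a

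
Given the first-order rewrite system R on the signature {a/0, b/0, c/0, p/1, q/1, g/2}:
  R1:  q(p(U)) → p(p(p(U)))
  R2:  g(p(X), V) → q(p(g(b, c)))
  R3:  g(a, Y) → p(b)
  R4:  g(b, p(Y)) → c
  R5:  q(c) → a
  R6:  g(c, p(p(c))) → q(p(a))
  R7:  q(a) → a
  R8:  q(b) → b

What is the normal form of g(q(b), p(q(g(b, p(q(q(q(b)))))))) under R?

1. g(q(b), p(q(g(b, p(q(q(q(b))))))))  →  g(b, p(q(g(b, p(q(q(q(b))))))))   [R8 at 1]
2. g(b, p(q(g(b, p(q(q(q(b))))))))  →  c   [R4 at ε]

c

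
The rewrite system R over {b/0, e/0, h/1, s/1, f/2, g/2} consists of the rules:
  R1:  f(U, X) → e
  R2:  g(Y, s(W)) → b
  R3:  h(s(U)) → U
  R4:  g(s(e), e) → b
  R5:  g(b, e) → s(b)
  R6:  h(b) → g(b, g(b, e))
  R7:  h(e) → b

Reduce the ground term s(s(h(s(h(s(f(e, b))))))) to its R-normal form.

s(s(e))

1. s(s(h(s(h(s(f(e, b)))))))  →  s(s(h(s(f(e, b)))))   [R3 at 1.1]
2. s(s(h(s(f(e, b)))))  →  s(s(f(e, b)))   [R3 at 1.1]
3. s(s(f(e, b)))  →  s(s(e))   [R1 at 1.1]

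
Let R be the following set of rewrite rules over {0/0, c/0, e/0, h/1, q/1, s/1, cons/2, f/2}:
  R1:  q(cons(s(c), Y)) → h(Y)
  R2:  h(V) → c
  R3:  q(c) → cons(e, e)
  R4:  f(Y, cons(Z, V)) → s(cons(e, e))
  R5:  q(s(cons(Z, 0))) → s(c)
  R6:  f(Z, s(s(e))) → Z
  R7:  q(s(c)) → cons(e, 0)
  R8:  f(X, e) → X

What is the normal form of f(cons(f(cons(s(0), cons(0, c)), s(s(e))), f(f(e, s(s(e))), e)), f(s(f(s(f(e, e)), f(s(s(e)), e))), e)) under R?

cons(cons(s(0), cons(0, c)), e)

1. f(cons(f(cons(s(0), cons(0, c)), s(s(e))), f(f(e, s(s(e))), e)), f(s(f(s(f(e, e)), f(s(s(e)), e))), e))  →  f(cons(cons(s(0), cons(0, c)), f(f(e, s(s(e))), e)), f(s(f(s(f(e, e)), f(s(s(e)), e))), e))   [R6 at 1.1]
2. f(cons(cons(s(0), cons(0, c)), f(f(e, s(s(e))), e)), f(s(f(s(f(e, e)), f(s(s(e)), e))), e))  →  f(cons(cons(s(0), cons(0, c)), f(e, s(s(e)))), f(s(f(s(f(e, e)), f(s(s(e)), e))), e))   [R8 at 1.2]
3. f(cons(cons(s(0), cons(0, c)), f(e, s(s(e)))), f(s(f(s(f(e, e)), f(s(s(e)), e))), e))  →  f(cons(cons(s(0), cons(0, c)), e), f(s(f(s(f(e, e)), f(s(s(e)), e))), e))   [R6 at 1.2]
4. f(cons(cons(s(0), cons(0, c)), e), f(s(f(s(f(e, e)), f(s(s(e)), e))), e))  →  f(cons(cons(s(0), cons(0, c)), e), s(f(s(f(e, e)), f(s(s(e)), e))))   [R8 at 2]
5. f(cons(cons(s(0), cons(0, c)), e), s(f(s(f(e, e)), f(s(s(e)), e))))  →  f(cons(cons(s(0), cons(0, c)), e), s(f(s(e), f(s(s(e)), e))))   [R8 at 2.1.1.1]
6. f(cons(cons(s(0), cons(0, c)), e), s(f(s(e), f(s(s(e)), e))))  →  f(cons(cons(s(0), cons(0, c)), e), s(f(s(e), s(s(e)))))   [R8 at 2.1.2]
7. f(cons(cons(s(0), cons(0, c)), e), s(f(s(e), s(s(e)))))  →  f(cons(cons(s(0), cons(0, c)), e), s(s(e)))   [R6 at 2.1]
8. f(cons(cons(s(0), cons(0, c)), e), s(s(e)))  →  cons(cons(s(0), cons(0, c)), e)   [R6 at ε]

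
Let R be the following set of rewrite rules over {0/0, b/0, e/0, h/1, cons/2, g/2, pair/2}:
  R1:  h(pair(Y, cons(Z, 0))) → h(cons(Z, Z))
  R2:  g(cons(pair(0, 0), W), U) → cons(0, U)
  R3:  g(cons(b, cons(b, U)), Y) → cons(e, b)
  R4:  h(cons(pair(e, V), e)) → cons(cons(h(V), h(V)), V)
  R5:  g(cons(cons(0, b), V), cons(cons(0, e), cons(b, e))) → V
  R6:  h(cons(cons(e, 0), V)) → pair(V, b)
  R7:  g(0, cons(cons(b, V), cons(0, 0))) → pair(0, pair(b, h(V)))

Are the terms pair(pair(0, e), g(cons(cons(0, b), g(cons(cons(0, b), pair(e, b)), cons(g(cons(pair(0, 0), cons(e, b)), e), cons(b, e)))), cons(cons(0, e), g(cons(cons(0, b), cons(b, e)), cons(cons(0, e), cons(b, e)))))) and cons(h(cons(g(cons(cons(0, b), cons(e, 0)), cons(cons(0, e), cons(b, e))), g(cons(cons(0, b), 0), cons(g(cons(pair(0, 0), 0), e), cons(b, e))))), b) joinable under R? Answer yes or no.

no — NF(t₁) = pair(pair(0, e), pair(e, b)), NF(t₂) = cons(pair(0, b), b)

Reduce t₁ = pair(pair(0, e), g(cons(cons(0, b), g(cons(cons(0, b), pair(e, b)), cons(g(cons(pair(0, 0), cons(e, b)), e), cons(b, e)))), cons(cons(0, e), g(cons(cons(0, b), cons(b, e)), cons(cons(0, e), cons(b, e)))))):
1. pair(pair(0, e), g(cons(cons(0, b), g(cons(cons(0, b), pair(e, b)), cons(g(cons(pair(0, 0), cons(e, b)), e), cons(b, e)))), cons(cons(0, e), g(cons(cons(0, b), cons(b, e)), cons(cons(0, e), cons(b, e))))))  →  pair(pair(0, e), g(cons(cons(0, b), g(cons(cons(0, b), pair(e, b)), cons(cons(0, e), cons(b, e)))), cons(cons(0, e), g(cons(cons(0, b), cons(b, e)), cons(cons(0, e), cons(b, e))))))   [R2 at 2.1.2.2.1]
2. pair(pair(0, e), g(cons(cons(0, b), g(cons(cons(0, b), pair(e, b)), cons(cons(0, e), cons(b, e)))), cons(cons(0, e), g(cons(cons(0, b), cons(b, e)), cons(cons(0, e), cons(b, e))))))  →  pair(pair(0, e), g(cons(cons(0, b), pair(e, b)), cons(cons(0, e), g(cons(cons(0, b), cons(b, e)), cons(cons(0, e), cons(b, e))))))   [R5 at 2.1.2]
3. pair(pair(0, e), g(cons(cons(0, b), pair(e, b)), cons(cons(0, e), g(cons(cons(0, b), cons(b, e)), cons(cons(0, e), cons(b, e))))))  →  pair(pair(0, e), g(cons(cons(0, b), pair(e, b)), cons(cons(0, e), cons(b, e))))   [R5 at 2.2.2]
4. pair(pair(0, e), g(cons(cons(0, b), pair(e, b)), cons(cons(0, e), cons(b, e))))  →  pair(pair(0, e), pair(e, b))   [R5 at 2]

Reduce t₂ = cons(h(cons(g(cons(cons(0, b), cons(e, 0)), cons(cons(0, e), cons(b, e))), g(cons(cons(0, b), 0), cons(g(cons(pair(0, 0), 0), e), cons(b, e))))), b):
1. cons(h(cons(g(cons(cons(0, b), cons(e, 0)), cons(cons(0, e), cons(b, e))), g(cons(cons(0, b), 0), cons(g(cons(pair(0, 0), 0), e), cons(b, e))))), b)  →  cons(h(cons(cons(e, 0), g(cons(cons(0, b), 0), cons(g(cons(pair(0, 0), 0), e), cons(b, e))))), b)   [R5 at 1.1.1]
2. cons(h(cons(cons(e, 0), g(cons(cons(0, b), 0), cons(g(cons(pair(0, 0), 0), e), cons(b, e))))), b)  →  cons(pair(g(cons(cons(0, b), 0), cons(g(cons(pair(0, 0), 0), e), cons(b, e))), b), b)   [R6 at 1]
3. cons(pair(g(cons(cons(0, b), 0), cons(g(cons(pair(0, 0), 0), e), cons(b, e))), b), b)  →  cons(pair(g(cons(cons(0, b), 0), cons(cons(0, e), cons(b, e))), b), b)   [R2 at 1.1.2.1]
4. cons(pair(g(cons(cons(0, b), 0), cons(cons(0, e), cons(b, e))), b), b)  →  cons(pair(0, b), b)   [R5 at 1.1]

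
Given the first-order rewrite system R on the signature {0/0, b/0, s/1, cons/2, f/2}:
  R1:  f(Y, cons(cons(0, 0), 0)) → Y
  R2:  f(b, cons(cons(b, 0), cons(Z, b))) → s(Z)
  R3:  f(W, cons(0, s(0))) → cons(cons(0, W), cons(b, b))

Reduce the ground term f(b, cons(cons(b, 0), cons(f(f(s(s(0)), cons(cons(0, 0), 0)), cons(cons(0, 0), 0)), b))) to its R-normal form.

s(s(s(0)))

1. f(b, cons(cons(b, 0), cons(f(f(s(s(0)), cons(cons(0, 0), 0)), cons(cons(0, 0), 0)), b)))  →  s(f(f(s(s(0)), cons(cons(0, 0), 0)), cons(cons(0, 0), 0)))   [R2 at ε]
2. s(f(f(s(s(0)), cons(cons(0, 0), 0)), cons(cons(0, 0), 0)))  →  s(f(s(s(0)), cons(cons(0, 0), 0)))   [R1 at 1]
3. s(f(s(s(0)), cons(cons(0, 0), 0)))  →  s(s(s(0)))   [R1 at 1]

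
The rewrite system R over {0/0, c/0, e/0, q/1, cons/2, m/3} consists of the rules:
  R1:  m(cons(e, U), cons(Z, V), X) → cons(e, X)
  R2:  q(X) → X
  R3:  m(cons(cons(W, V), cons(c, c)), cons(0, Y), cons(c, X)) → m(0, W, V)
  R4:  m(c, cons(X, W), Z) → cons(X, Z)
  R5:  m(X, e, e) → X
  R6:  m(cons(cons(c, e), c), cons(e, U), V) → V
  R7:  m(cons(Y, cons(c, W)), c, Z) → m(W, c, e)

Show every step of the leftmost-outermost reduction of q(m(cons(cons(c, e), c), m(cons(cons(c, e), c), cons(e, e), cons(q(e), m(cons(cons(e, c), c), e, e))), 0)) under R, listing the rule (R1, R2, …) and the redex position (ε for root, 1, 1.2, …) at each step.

0

1. q(m(cons(cons(c, e), c), m(cons(cons(c, e), c), cons(e, e), cons(q(e), m(cons(cons(e, c), c), e, e))), 0))  →  m(cons(cons(c, e), c), m(cons(cons(c, e), c), cons(e, e), cons(q(e), m(cons(cons(e, c), c), e, e))), 0)   [R2 at ε]
2. m(cons(cons(c, e), c), m(cons(cons(c, e), c), cons(e, e), cons(q(e), m(cons(cons(e, c), c), e, e))), 0)  →  m(cons(cons(c, e), c), cons(q(e), m(cons(cons(e, c), c), e, e)), 0)   [R6 at 2]
3. m(cons(cons(c, e), c), cons(q(e), m(cons(cons(e, c), c), e, e)), 0)  →  m(cons(cons(c, e), c), cons(e, m(cons(cons(e, c), c), e, e)), 0)   [R2 at 2.1]
4. m(cons(cons(c, e), c), cons(e, m(cons(cons(e, c), c), e, e)), 0)  →  0   [R6 at ε]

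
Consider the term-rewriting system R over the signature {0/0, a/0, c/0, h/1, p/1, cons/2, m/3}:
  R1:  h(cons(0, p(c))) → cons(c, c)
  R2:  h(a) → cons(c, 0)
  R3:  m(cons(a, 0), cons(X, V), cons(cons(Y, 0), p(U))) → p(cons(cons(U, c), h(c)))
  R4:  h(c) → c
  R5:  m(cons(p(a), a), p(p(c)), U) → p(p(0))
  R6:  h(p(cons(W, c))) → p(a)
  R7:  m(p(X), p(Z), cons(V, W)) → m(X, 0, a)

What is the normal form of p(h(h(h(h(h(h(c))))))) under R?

p(c)

1. p(h(h(h(h(h(h(c)))))))  →  p(h(h(h(h(h(c))))))   [R4 at 1.1.1.1.1.1]
2. p(h(h(h(h(h(c))))))  →  p(h(h(h(h(c)))))   [R4 at 1.1.1.1.1]
3. p(h(h(h(h(c)))))  →  p(h(h(h(c))))   [R4 at 1.1.1.1]
4. p(h(h(h(c))))  →  p(h(h(c)))   [R4 at 1.1.1]
5. p(h(h(c)))  →  p(h(c))   [R4 at 1.1]
6. p(h(c))  →  p(c)   [R4 at 1]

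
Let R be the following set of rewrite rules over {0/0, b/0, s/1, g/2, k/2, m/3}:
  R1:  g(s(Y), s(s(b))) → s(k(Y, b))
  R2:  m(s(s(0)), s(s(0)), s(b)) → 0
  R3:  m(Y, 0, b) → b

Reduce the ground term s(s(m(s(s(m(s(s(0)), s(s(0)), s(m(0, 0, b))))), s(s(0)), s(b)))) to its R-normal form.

1. s(s(m(s(s(m(s(s(0)), s(s(0)), s(m(0, 0, b))))), s(s(0)), s(b))))  →  s(s(m(s(s(m(s(s(0)), s(s(0)), s(b)))), s(s(0)), s(b))))   [R3 at 1.1.1.1.1.3.1]
2. s(s(m(s(s(m(s(s(0)), s(s(0)), s(b)))), s(s(0)), s(b))))  →  s(s(m(s(s(0)), s(s(0)), s(b))))   [R2 at 1.1.1.1.1]
3. s(s(m(s(s(0)), s(s(0)), s(b))))  →  s(s(0))   [R2 at 1.1]

s(s(0))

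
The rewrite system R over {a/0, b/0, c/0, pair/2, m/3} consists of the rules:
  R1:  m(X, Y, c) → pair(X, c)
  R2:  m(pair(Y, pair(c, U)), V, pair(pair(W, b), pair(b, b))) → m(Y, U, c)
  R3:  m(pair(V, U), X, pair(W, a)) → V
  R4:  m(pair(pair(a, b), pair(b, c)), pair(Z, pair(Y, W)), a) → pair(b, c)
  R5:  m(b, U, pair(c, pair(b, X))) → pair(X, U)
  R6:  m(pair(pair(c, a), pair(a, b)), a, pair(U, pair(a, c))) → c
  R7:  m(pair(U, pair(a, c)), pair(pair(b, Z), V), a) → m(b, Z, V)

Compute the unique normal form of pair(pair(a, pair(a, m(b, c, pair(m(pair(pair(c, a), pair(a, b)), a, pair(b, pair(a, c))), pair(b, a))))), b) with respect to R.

pair(pair(a, pair(a, pair(a, c))), b)

1. pair(pair(a, pair(a, m(b, c, pair(m(pair(pair(c, a), pair(a, b)), a, pair(b, pair(a, c))), pair(b, a))))), b)  →  pair(pair(a, pair(a, m(b, c, pair(c, pair(b, a))))), b)   [R6 at 1.2.2.3.1]
2. pair(pair(a, pair(a, m(b, c, pair(c, pair(b, a))))), b)  →  pair(pair(a, pair(a, pair(a, c))), b)   [R5 at 1.2.2]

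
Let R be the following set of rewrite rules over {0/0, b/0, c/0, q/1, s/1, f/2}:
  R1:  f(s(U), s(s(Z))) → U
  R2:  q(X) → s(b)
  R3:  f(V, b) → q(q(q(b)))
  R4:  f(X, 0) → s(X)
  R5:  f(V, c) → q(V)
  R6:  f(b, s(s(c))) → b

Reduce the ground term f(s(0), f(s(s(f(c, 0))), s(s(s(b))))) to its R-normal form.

1. f(s(0), f(s(s(f(c, 0))), s(s(s(b)))))  →  f(s(0), s(f(c, 0)))   [R1 at 2]
2. f(s(0), s(f(c, 0)))  →  f(s(0), s(s(c)))   [R4 at 2.1]
3. f(s(0), s(s(c)))  →  0   [R1 at ε]

0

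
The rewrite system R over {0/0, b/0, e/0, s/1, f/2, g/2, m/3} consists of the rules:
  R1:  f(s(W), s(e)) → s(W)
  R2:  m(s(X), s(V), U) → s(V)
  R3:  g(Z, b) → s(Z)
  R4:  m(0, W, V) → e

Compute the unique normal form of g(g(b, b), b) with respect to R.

1. g(g(b, b), b)  →  s(g(b, b))   [R3 at ε]
2. s(g(b, b))  →  s(s(b))   [R3 at 1]

s(s(b))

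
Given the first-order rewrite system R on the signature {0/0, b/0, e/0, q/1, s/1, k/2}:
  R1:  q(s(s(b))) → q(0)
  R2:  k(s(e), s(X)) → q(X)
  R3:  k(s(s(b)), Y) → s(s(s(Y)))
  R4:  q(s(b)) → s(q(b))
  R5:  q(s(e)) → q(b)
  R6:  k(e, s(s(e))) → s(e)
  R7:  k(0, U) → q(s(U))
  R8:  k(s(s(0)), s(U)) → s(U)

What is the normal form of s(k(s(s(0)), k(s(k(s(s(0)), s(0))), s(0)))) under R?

s(s(0))

1. s(k(s(s(0)), k(s(k(s(s(0)), s(0))), s(0))))  →  s(k(s(s(0)), k(s(s(0)), s(0))))   [R8 at 1.2.1.1]
2. s(k(s(s(0)), k(s(s(0)), s(0))))  →  s(k(s(s(0)), s(0)))   [R8 at 1.2]
3. s(k(s(s(0)), s(0)))  →  s(s(0))   [R8 at 1]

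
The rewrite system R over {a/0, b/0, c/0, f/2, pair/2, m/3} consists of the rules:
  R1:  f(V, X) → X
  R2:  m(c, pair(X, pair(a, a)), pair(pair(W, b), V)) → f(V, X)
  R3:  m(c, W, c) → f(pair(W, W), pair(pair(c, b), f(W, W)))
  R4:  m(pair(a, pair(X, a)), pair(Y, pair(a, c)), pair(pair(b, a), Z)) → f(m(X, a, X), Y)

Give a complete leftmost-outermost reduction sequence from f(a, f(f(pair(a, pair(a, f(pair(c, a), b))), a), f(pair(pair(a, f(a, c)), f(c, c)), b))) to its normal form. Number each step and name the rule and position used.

b

1. f(a, f(f(pair(a, pair(a, f(pair(c, a), b))), a), f(pair(pair(a, f(a, c)), f(c, c)), b)))  →  f(f(pair(a, pair(a, f(pair(c, a), b))), a), f(pair(pair(a, f(a, c)), f(c, c)), b))   [R1 at ε]
2. f(f(pair(a, pair(a, f(pair(c, a), b))), a), f(pair(pair(a, f(a, c)), f(c, c)), b))  →  f(pair(pair(a, f(a, c)), f(c, c)), b)   [R1 at ε]
3. f(pair(pair(a, f(a, c)), f(c, c)), b)  →  b   [R1 at ε]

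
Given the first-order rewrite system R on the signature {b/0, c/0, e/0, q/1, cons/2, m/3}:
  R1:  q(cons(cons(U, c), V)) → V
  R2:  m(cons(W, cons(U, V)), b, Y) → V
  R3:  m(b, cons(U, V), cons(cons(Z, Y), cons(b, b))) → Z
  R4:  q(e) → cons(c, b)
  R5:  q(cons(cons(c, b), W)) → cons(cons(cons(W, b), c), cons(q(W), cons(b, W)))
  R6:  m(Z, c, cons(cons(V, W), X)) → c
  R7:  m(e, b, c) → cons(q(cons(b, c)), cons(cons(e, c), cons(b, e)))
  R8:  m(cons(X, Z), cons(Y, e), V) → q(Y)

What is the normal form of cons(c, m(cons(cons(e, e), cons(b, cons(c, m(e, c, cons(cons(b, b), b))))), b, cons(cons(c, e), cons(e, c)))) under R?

cons(c, cons(c, c))

1. cons(c, m(cons(cons(e, e), cons(b, cons(c, m(e, c, cons(cons(b, b), b))))), b, cons(cons(c, e), cons(e, c))))  →  cons(c, cons(c, m(e, c, cons(cons(b, b), b))))   [R2 at 2]
2. cons(c, cons(c, m(e, c, cons(cons(b, b), b))))  →  cons(c, cons(c, c))   [R6 at 2.2]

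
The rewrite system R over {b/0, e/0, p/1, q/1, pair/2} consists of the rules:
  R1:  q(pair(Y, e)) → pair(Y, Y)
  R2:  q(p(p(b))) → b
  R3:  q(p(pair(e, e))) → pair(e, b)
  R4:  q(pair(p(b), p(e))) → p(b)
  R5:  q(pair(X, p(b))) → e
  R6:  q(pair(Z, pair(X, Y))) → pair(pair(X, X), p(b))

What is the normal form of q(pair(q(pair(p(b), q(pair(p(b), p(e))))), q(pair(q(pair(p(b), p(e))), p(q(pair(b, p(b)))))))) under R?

1. q(pair(q(pair(p(b), q(pair(p(b), p(e))))), q(pair(q(pair(p(b), p(e))), p(q(pair(b, p(b))))))))  →  q(pair(q(pair(p(b), p(b))), q(pair(q(pair(p(b), p(e))), p(q(pair(b, p(b))))))))   [R4 at 1.1.1.2]
2. q(pair(q(pair(p(b), p(b))), q(pair(q(pair(p(b), p(e))), p(q(pair(b, p(b))))))))  →  q(pair(e, q(pair(q(pair(p(b), p(e))), p(q(pair(b, p(b))))))))   [R5 at 1.1]
3. q(pair(e, q(pair(q(pair(p(b), p(e))), p(q(pair(b, p(b))))))))  →  q(pair(e, q(pair(p(b), p(q(pair(b, p(b))))))))   [R4 at 1.2.1.1]
4. q(pair(e, q(pair(p(b), p(q(pair(b, p(b))))))))  →  q(pair(e, q(pair(p(b), p(e)))))   [R5 at 1.2.1.2.1]
5. q(pair(e, q(pair(p(b), p(e)))))  →  q(pair(e, p(b)))   [R4 at 1.2]
6. q(pair(e, p(b)))  →  e   [R5 at ε]

e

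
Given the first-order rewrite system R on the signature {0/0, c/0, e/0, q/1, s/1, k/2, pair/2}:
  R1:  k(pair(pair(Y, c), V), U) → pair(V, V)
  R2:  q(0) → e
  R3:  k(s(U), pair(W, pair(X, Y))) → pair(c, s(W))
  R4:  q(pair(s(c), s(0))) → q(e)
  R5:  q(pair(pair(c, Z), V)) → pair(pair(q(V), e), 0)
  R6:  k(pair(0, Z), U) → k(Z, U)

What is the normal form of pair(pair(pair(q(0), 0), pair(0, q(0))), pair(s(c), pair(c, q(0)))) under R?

pair(pair(pair(e, 0), pair(0, e)), pair(s(c), pair(c, e)))

1. pair(pair(pair(q(0), 0), pair(0, q(0))), pair(s(c), pair(c, q(0))))  →  pair(pair(pair(e, 0), pair(0, q(0))), pair(s(c), pair(c, q(0))))   [R2 at 1.1.1]
2. pair(pair(pair(e, 0), pair(0, q(0))), pair(s(c), pair(c, q(0))))  →  pair(pair(pair(e, 0), pair(0, e)), pair(s(c), pair(c, q(0))))   [R2 at 1.2.2]
3. pair(pair(pair(e, 0), pair(0, e)), pair(s(c), pair(c, q(0))))  →  pair(pair(pair(e, 0), pair(0, e)), pair(s(c), pair(c, e)))   [R2 at 2.2.2]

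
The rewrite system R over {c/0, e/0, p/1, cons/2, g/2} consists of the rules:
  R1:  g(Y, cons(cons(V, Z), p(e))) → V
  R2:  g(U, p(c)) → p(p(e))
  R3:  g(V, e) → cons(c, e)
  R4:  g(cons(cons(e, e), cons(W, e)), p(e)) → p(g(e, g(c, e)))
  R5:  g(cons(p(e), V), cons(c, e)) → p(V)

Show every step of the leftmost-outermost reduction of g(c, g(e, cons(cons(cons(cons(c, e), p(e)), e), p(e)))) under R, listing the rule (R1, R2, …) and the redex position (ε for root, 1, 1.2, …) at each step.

1. g(c, g(e, cons(cons(cons(cons(c, e), p(e)), e), p(e))))  →  g(c, cons(cons(c, e), p(e)))   [R1 at 2]
2. g(c, cons(cons(c, e), p(e)))  →  c   [R1 at ε]

c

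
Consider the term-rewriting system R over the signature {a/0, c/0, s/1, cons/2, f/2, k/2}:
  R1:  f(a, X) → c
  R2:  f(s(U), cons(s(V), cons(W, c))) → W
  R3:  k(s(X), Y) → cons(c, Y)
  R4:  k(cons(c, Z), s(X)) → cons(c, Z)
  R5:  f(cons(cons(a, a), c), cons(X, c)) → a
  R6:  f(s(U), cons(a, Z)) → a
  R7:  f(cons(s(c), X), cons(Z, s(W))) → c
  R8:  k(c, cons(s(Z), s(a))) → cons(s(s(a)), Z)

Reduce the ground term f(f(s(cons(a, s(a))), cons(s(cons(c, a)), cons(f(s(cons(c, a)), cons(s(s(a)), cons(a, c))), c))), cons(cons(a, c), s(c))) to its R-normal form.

c

1. f(f(s(cons(a, s(a))), cons(s(cons(c, a)), cons(f(s(cons(c, a)), cons(s(s(a)), cons(a, c))), c))), cons(cons(a, c), s(c)))  →  f(f(s(cons(c, a)), cons(s(s(a)), cons(a, c))), cons(cons(a, c), s(c)))   [R2 at 1]
2. f(f(s(cons(c, a)), cons(s(s(a)), cons(a, c))), cons(cons(a, c), s(c)))  →  f(a, cons(cons(a, c), s(c)))   [R2 at 1]
3. f(a, cons(cons(a, c), s(c)))  →  c   [R1 at ε]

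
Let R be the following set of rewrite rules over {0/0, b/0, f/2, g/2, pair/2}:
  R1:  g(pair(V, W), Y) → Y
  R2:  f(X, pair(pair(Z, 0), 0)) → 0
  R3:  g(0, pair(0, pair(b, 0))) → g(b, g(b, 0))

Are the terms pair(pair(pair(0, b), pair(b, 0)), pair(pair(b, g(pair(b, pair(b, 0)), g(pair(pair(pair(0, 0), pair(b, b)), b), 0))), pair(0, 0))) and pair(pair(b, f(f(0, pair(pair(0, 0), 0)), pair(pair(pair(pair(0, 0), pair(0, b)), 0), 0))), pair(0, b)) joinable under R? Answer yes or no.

no — NF(t₁) = pair(pair(pair(0, b), pair(b, 0)), pair(pair(b, 0), pair(0, 0))), NF(t₂) = pair(pair(b, 0), pair(0, b))

Reduce t₁ = pair(pair(pair(0, b), pair(b, 0)), pair(pair(b, g(pair(b, pair(b, 0)), g(pair(pair(pair(0, 0), pair(b, b)), b), 0))), pair(0, 0))):
1. pair(pair(pair(0, b), pair(b, 0)), pair(pair(b, g(pair(b, pair(b, 0)), g(pair(pair(pair(0, 0), pair(b, b)), b), 0))), pair(0, 0)))  →  pair(pair(pair(0, b), pair(b, 0)), pair(pair(b, g(pair(pair(pair(0, 0), pair(b, b)), b), 0)), pair(0, 0)))   [R1 at 2.1.2]
2. pair(pair(pair(0, b), pair(b, 0)), pair(pair(b, g(pair(pair(pair(0, 0), pair(b, b)), b), 0)), pair(0, 0)))  →  pair(pair(pair(0, b), pair(b, 0)), pair(pair(b, 0), pair(0, 0)))   [R1 at 2.1.2]

Reduce t₂ = pair(pair(b, f(f(0, pair(pair(0, 0), 0)), pair(pair(pair(pair(0, 0), pair(0, b)), 0), 0))), pair(0, b)):
1. pair(pair(b, f(f(0, pair(pair(0, 0), 0)), pair(pair(pair(pair(0, 0), pair(0, b)), 0), 0))), pair(0, b))  →  pair(pair(b, 0), pair(0, b))   [R2 at 1.2]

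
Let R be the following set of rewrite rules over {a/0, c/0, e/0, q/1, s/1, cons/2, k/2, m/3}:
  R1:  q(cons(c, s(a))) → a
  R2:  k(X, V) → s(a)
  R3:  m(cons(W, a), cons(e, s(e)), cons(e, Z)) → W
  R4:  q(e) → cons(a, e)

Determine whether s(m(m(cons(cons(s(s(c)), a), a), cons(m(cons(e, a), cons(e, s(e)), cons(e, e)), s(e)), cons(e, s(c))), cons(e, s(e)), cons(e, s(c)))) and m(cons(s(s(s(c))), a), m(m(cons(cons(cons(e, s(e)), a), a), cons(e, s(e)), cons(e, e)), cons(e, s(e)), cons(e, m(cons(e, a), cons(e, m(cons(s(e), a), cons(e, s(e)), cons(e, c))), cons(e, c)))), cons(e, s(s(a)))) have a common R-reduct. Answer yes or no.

Reduce t₁ = s(m(m(cons(cons(s(s(c)), a), a), cons(m(cons(e, a), cons(e, s(e)), cons(e, e)), s(e)), cons(e, s(c))), cons(e, s(e)), cons(e, s(c)))):
1. s(m(m(cons(cons(s(s(c)), a), a), cons(m(cons(e, a), cons(e, s(e)), cons(e, e)), s(e)), cons(e, s(c))), cons(e, s(e)), cons(e, s(c))))  →  s(m(m(cons(cons(s(s(c)), a), a), cons(e, s(e)), cons(e, s(c))), cons(e, s(e)), cons(e, s(c))))   [R3 at 1.1.2.1]
2. s(m(m(cons(cons(s(s(c)), a), a), cons(e, s(e)), cons(e, s(c))), cons(e, s(e)), cons(e, s(c))))  →  s(m(cons(s(s(c)), a), cons(e, s(e)), cons(e, s(c))))   [R3 at 1.1]
3. s(m(cons(s(s(c)), a), cons(e, s(e)), cons(e, s(c))))  →  s(s(s(c)))   [R3 at 1]

Reduce t₂ = m(cons(s(s(s(c))), a), m(m(cons(cons(cons(e, s(e)), a), a), cons(e, s(e)), cons(e, e)), cons(e, s(e)), cons(e, m(cons(e, a), cons(e, m(cons(s(e), a), cons(e, s(e)), cons(e, c))), cons(e, c)))), cons(e, s(s(a)))):
1. m(cons(s(s(s(c))), a), m(m(cons(cons(cons(e, s(e)), a), a), cons(e, s(e)), cons(e, e)), cons(e, s(e)), cons(e, m(cons(e, a), cons(e, m(cons(s(e), a), cons(e, s(e)), cons(e, c))), cons(e, c)))), cons(e, s(s(a))))  →  m(cons(s(s(s(c))), a), m(cons(cons(e, s(e)), a), cons(e, s(e)), cons(e, m(cons(e, a), cons(e, m(cons(s(e), a), cons(e, s(e)), cons(e, c))), cons(e, c)))), cons(e, s(s(a))))   [R3 at 2.1]
2. m(cons(s(s(s(c))), a), m(cons(cons(e, s(e)), a), cons(e, s(e)), cons(e, m(cons(e, a), cons(e, m(cons(s(e), a), cons(e, s(e)), cons(e, c))), cons(e, c)))), cons(e, s(s(a))))  →  m(cons(s(s(s(c))), a), cons(e, s(e)), cons(e, s(s(a))))   [R3 at 2]
3. m(cons(s(s(s(c))), a), cons(e, s(e)), cons(e, s(s(a))))  →  s(s(s(c)))   [R3 at ε]

yes — NF(t₁) = s(s(s(c))), NF(t₂) = s(s(s(c)))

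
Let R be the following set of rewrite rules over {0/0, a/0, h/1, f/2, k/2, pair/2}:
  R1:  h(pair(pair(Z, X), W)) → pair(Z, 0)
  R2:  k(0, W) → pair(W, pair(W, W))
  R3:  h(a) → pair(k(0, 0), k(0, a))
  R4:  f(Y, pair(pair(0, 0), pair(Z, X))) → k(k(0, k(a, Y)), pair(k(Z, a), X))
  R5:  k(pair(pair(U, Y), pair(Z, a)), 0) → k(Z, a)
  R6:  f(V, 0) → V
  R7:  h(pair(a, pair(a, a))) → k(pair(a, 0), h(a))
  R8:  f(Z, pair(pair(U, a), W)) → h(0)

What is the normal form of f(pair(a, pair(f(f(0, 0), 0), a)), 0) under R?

pair(a, pair(0, a))

1. f(pair(a, pair(f(f(0, 0), 0), a)), 0)  →  pair(a, pair(f(f(0, 0), 0), a))   [R6 at ε]
2. pair(a, pair(f(f(0, 0), 0), a))  →  pair(a, pair(f(0, 0), a))   [R6 at 2.1]
3. pair(a, pair(f(0, 0), a))  →  pair(a, pair(0, a))   [R6 at 2.1]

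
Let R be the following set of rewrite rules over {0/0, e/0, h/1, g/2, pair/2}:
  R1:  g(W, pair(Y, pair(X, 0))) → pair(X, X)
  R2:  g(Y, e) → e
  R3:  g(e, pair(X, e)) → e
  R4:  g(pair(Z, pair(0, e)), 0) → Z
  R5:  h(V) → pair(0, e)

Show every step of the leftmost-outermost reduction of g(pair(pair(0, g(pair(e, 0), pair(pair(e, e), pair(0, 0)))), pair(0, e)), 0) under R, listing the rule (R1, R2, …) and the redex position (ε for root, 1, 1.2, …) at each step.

pair(0, pair(0, 0))

1. g(pair(pair(0, g(pair(e, 0), pair(pair(e, e), pair(0, 0)))), pair(0, e)), 0)  →  pair(0, g(pair(e, 0), pair(pair(e, e), pair(0, 0))))   [R4 at ε]
2. pair(0, g(pair(e, 0), pair(pair(e, e), pair(0, 0))))  →  pair(0, pair(0, 0))   [R1 at 2]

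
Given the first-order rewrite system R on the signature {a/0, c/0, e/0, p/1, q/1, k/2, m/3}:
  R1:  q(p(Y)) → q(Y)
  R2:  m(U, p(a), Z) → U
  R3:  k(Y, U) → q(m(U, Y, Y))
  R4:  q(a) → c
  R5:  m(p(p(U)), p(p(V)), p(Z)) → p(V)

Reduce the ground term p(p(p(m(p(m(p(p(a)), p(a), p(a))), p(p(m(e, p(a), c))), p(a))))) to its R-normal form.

1. p(p(p(m(p(m(p(p(a)), p(a), p(a))), p(p(m(e, p(a), c))), p(a)))))  →  p(p(p(m(p(p(p(a))), p(p(m(e, p(a), c))), p(a)))))   [R2 at 1.1.1.1.1]
2. p(p(p(m(p(p(p(a))), p(p(m(e, p(a), c))), p(a)))))  →  p(p(p(p(m(e, p(a), c)))))   [R5 at 1.1.1]
3. p(p(p(p(m(e, p(a), c)))))  →  p(p(p(p(e))))   [R2 at 1.1.1.1]

p(p(p(p(e))))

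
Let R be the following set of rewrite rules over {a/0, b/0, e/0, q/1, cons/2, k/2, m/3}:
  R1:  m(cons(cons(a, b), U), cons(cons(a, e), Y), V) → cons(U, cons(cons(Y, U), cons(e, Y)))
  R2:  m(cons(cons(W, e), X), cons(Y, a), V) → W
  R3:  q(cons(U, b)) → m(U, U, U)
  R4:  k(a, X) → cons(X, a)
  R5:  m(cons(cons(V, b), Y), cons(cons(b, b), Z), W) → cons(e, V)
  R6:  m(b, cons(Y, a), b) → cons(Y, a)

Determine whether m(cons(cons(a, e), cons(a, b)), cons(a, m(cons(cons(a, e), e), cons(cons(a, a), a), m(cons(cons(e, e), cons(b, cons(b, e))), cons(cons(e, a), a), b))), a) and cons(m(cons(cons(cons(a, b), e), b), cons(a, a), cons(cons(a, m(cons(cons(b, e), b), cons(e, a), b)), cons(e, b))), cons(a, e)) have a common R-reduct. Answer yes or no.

Reduce t₁ = m(cons(cons(a, e), cons(a, b)), cons(a, m(cons(cons(a, e), e), cons(cons(a, a), a), m(cons(cons(e, e), cons(b, cons(b, e))), cons(cons(e, a), a), b))), a):
1. m(cons(cons(a, e), cons(a, b)), cons(a, m(cons(cons(a, e), e), cons(cons(a, a), a), m(cons(cons(e, e), cons(b, cons(b, e))), cons(cons(e, a), a), b))), a)  →  m(cons(cons(a, e), cons(a, b)), cons(a, a), a)   [R2 at 2.2]
2. m(cons(cons(a, e), cons(a, b)), cons(a, a), a)  →  a   [R2 at ε]

Reduce t₂ = cons(m(cons(cons(cons(a, b), e), b), cons(a, a), cons(cons(a, m(cons(cons(b, e), b), cons(e, a), b)), cons(e, b))), cons(a, e)):
1. cons(m(cons(cons(cons(a, b), e), b), cons(a, a), cons(cons(a, m(cons(cons(b, e), b), cons(e, a), b)), cons(e, b))), cons(a, e))  →  cons(cons(a, b), cons(a, e))   [R2 at 1]

no — NF(t₁) = a, NF(t₂) = cons(cons(a, b), cons(a, e))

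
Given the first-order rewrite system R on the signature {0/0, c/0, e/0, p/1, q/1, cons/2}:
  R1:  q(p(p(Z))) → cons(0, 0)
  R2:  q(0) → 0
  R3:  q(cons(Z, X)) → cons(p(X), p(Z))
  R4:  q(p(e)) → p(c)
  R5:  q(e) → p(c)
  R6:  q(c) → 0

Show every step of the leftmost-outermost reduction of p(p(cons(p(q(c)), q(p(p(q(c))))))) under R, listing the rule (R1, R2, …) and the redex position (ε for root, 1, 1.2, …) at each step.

1. p(p(cons(p(q(c)), q(p(p(q(c)))))))  →  p(p(cons(p(0), q(p(p(q(c)))))))   [R6 at 1.1.1.1]
2. p(p(cons(p(0), q(p(p(q(c)))))))  →  p(p(cons(p(0), cons(0, 0))))   [R1 at 1.1.2]

p(p(cons(p(0), cons(0, 0))))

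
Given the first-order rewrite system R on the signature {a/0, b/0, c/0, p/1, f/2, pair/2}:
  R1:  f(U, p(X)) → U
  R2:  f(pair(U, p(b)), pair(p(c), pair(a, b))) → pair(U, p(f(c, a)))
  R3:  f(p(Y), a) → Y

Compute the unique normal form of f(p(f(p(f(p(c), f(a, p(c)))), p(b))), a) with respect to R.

1. f(p(f(p(f(p(c), f(a, p(c)))), p(b))), a)  →  f(p(f(p(c), f(a, p(c)))), p(b))   [R3 at ε]
2. f(p(f(p(c), f(a, p(c)))), p(b))  →  p(f(p(c), f(a, p(c))))   [R1 at ε]
3. p(f(p(c), f(a, p(c))))  →  p(f(p(c), a))   [R1 at 1.2]
4. p(f(p(c), a))  →  p(c)   [R3 at 1]

p(c)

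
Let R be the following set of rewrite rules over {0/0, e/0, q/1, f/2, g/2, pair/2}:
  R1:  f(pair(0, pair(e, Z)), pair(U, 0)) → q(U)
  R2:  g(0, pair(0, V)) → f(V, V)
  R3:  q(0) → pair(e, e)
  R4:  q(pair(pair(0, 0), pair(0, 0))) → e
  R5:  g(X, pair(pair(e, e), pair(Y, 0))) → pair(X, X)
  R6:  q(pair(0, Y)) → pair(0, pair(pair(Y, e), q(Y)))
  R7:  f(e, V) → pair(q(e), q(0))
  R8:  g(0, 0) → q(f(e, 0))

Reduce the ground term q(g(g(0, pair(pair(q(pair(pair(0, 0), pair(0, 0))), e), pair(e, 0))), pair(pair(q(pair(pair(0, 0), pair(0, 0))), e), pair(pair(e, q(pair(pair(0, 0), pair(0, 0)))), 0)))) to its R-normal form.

1. q(g(g(0, pair(pair(q(pair(pair(0, 0), pair(0, 0))), e), pair(e, 0))), pair(pair(q(pair(pair(0, 0), pair(0, 0))), e), pair(pair(e, q(pair(pair(0, 0), pair(0, 0)))), 0))))  →  q(g(g(0, pair(pair(e, e), pair(e, 0))), pair(pair(q(pair(pair(0, 0), pair(0, 0))), e), pair(pair(e, q(pair(pair(0, 0), pair(0, 0)))), 0))))   [R4 at 1.1.2.1.1]
2. q(g(g(0, pair(pair(e, e), pair(e, 0))), pair(pair(q(pair(pair(0, 0), pair(0, 0))), e), pair(pair(e, q(pair(pair(0, 0), pair(0, 0)))), 0))))  →  q(g(pair(0, 0), pair(pair(q(pair(pair(0, 0), pair(0, 0))), e), pair(pair(e, q(pair(pair(0, 0), pair(0, 0)))), 0))))   [R5 at 1.1]
3. q(g(pair(0, 0), pair(pair(q(pair(pair(0, 0), pair(0, 0))), e), pair(pair(e, q(pair(pair(0, 0), pair(0, 0)))), 0))))  →  q(g(pair(0, 0), pair(pair(e, e), pair(pair(e, q(pair(pair(0, 0), pair(0, 0)))), 0))))   [R4 at 1.2.1.1]
4. q(g(pair(0, 0), pair(pair(e, e), pair(pair(e, q(pair(pair(0, 0), pair(0, 0)))), 0))))  →  q(pair(pair(0, 0), pair(0, 0)))   [R5 at 1]
5. q(pair(pair(0, 0), pair(0, 0)))  →  e   [R4 at ε]

e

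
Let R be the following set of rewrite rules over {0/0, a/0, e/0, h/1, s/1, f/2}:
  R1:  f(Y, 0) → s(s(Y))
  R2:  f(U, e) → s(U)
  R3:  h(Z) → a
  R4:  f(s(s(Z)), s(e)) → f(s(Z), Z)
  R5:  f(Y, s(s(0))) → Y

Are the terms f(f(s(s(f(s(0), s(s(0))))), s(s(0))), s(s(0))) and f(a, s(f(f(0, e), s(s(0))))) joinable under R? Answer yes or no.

no — NF(t₁) = s(s(s(0))), NF(t₂) = a

Reduce t₁ = f(f(s(s(f(s(0), s(s(0))))), s(s(0))), s(s(0))):
1. f(f(s(s(f(s(0), s(s(0))))), s(s(0))), s(s(0)))  →  f(s(s(f(s(0), s(s(0))))), s(s(0)))   [R5 at ε]
2. f(s(s(f(s(0), s(s(0))))), s(s(0)))  →  s(s(f(s(0), s(s(0)))))   [R5 at ε]
3. s(s(f(s(0), s(s(0)))))  →  s(s(s(0)))   [R5 at 1.1]

Reduce t₂ = f(a, s(f(f(0, e), s(s(0))))):
1. f(a, s(f(f(0, e), s(s(0)))))  →  f(a, s(f(0, e)))   [R5 at 2.1]
2. f(a, s(f(0, e)))  →  f(a, s(s(0)))   [R2 at 2.1]
3. f(a, s(s(0)))  →  a   [R5 at ε]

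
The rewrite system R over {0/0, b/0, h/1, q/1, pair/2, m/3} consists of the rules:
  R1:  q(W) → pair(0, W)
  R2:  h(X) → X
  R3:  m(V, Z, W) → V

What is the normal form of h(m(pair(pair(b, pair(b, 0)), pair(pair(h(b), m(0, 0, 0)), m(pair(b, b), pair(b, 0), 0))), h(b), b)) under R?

1. h(m(pair(pair(b, pair(b, 0)), pair(pair(h(b), m(0, 0, 0)), m(pair(b, b), pair(b, 0), 0))), h(b), b))  →  m(pair(pair(b, pair(b, 0)), pair(pair(h(b), m(0, 0, 0)), m(pair(b, b), pair(b, 0), 0))), h(b), b)   [R2 at ε]
2. m(pair(pair(b, pair(b, 0)), pair(pair(h(b), m(0, 0, 0)), m(pair(b, b), pair(b, 0), 0))), h(b), b)  →  pair(pair(b, pair(b, 0)), pair(pair(h(b), m(0, 0, 0)), m(pair(b, b), pair(b, 0), 0)))   [R3 at ε]
3. pair(pair(b, pair(b, 0)), pair(pair(h(b), m(0, 0, 0)), m(pair(b, b), pair(b, 0), 0)))  →  pair(pair(b, pair(b, 0)), pair(pair(b, m(0, 0, 0)), m(pair(b, b), pair(b, 0), 0)))   [R2 at 2.1.1]
4. pair(pair(b, pair(b, 0)), pair(pair(b, m(0, 0, 0)), m(pair(b, b), pair(b, 0), 0)))  →  pair(pair(b, pair(b, 0)), pair(pair(b, 0), m(pair(b, b), pair(b, 0), 0)))   [R3 at 2.1.2]
5. pair(pair(b, pair(b, 0)), pair(pair(b, 0), m(pair(b, b), pair(b, 0), 0)))  →  pair(pair(b, pair(b, 0)), pair(pair(b, 0), pair(b, b)))   [R3 at 2.2]

pair(pair(b, pair(b, 0)), pair(pair(b, 0), pair(b, b)))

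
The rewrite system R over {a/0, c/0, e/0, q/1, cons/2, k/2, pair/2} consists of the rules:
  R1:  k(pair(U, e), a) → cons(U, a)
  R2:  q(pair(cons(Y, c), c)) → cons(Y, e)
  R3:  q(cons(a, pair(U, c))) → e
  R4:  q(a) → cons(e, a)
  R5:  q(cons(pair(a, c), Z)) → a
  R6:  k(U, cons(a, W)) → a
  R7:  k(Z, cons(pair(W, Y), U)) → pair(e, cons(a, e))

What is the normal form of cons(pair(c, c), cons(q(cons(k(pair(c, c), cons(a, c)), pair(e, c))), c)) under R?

1. cons(pair(c, c), cons(q(cons(k(pair(c, c), cons(a, c)), pair(e, c))), c))  →  cons(pair(c, c), cons(q(cons(a, pair(e, c))), c))   [R6 at 2.1.1.1]
2. cons(pair(c, c), cons(q(cons(a, pair(e, c))), c))  →  cons(pair(c, c), cons(e, c))   [R3 at 2.1]

cons(pair(c, c), cons(e, c))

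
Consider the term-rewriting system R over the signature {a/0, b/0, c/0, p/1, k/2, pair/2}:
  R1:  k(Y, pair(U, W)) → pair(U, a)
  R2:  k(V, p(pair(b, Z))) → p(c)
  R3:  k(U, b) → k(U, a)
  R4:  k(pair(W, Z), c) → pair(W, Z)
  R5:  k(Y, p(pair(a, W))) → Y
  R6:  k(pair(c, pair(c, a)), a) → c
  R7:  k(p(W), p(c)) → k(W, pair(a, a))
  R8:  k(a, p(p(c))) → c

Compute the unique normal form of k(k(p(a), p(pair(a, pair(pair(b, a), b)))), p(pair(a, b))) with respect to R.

p(a)

1. k(k(p(a), p(pair(a, pair(pair(b, a), b)))), p(pair(a, b)))  →  k(p(a), p(pair(a, pair(pair(b, a), b))))   [R5 at ε]
2. k(p(a), p(pair(a, pair(pair(b, a), b))))  →  p(a)   [R5 at ε]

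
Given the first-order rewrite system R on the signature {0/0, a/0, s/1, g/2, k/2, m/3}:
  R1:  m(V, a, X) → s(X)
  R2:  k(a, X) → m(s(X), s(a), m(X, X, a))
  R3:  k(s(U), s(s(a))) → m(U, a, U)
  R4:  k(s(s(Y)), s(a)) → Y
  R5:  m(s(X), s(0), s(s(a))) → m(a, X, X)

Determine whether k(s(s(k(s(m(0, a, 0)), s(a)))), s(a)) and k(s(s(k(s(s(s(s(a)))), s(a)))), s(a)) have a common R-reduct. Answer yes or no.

no — NF(t₁) = 0, NF(t₂) = s(s(a))

Reduce t₁ = k(s(s(k(s(m(0, a, 0)), s(a)))), s(a)):
1. k(s(s(k(s(m(0, a, 0)), s(a)))), s(a))  →  k(s(m(0, a, 0)), s(a))   [R4 at ε]
2. k(s(m(0, a, 0)), s(a))  →  k(s(s(0)), s(a))   [R1 at 1.1]
3. k(s(s(0)), s(a))  →  0   [R4 at ε]

Reduce t₂ = k(s(s(k(s(s(s(s(a)))), s(a)))), s(a)):
1. k(s(s(k(s(s(s(s(a)))), s(a)))), s(a))  →  k(s(s(s(s(a)))), s(a))   [R4 at ε]
2. k(s(s(s(s(a)))), s(a))  →  s(s(a))   [R4 at ε]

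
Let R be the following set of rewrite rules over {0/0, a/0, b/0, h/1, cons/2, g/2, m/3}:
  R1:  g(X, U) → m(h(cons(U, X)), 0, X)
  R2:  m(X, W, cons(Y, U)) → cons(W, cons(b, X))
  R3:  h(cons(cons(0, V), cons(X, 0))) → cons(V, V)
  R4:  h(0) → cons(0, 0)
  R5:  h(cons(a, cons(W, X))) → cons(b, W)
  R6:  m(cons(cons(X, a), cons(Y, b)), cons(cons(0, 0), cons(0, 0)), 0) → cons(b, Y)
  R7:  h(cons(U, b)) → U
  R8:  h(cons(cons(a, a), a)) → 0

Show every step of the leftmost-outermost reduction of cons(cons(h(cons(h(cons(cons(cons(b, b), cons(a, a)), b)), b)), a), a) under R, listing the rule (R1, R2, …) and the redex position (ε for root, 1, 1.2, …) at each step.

1. cons(cons(h(cons(h(cons(cons(cons(b, b), cons(a, a)), b)), b)), a), a)  →  cons(cons(h(cons(cons(cons(b, b), cons(a, a)), b)), a), a)   [R7 at 1.1]
2. cons(cons(h(cons(cons(cons(b, b), cons(a, a)), b)), a), a)  →  cons(cons(cons(cons(b, b), cons(a, a)), a), a)   [R7 at 1.1]

cons(cons(cons(cons(b, b), cons(a, a)), a), a)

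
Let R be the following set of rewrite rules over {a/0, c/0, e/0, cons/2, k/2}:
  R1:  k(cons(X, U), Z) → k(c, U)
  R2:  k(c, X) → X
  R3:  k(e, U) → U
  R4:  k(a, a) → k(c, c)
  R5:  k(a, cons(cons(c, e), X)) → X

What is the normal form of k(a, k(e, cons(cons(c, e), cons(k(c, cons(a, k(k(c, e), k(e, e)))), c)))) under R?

1. k(a, k(e, cons(cons(c, e), cons(k(c, cons(a, k(k(c, e), k(e, e)))), c))))  →  k(a, cons(cons(c, e), cons(k(c, cons(a, k(k(c, e), k(e, e)))), c)))   [R3 at 2]
2. k(a, cons(cons(c, e), cons(k(c, cons(a, k(k(c, e), k(e, e)))), c)))  →  cons(k(c, cons(a, k(k(c, e), k(e, e)))), c)   [R5 at ε]
3. cons(k(c, cons(a, k(k(c, e), k(e, e)))), c)  →  cons(cons(a, k(k(c, e), k(e, e))), c)   [R2 at 1]
4. cons(cons(a, k(k(c, e), k(e, e))), c)  →  cons(cons(a, k(e, k(e, e))), c)   [R2 at 1.2.1]
5. cons(cons(a, k(e, k(e, e))), c)  →  cons(cons(a, k(e, e)), c)   [R3 at 1.2]
6. cons(cons(a, k(e, e)), c)  →  cons(cons(a, e), c)   [R3 at 1.2]

cons(cons(a, e), c)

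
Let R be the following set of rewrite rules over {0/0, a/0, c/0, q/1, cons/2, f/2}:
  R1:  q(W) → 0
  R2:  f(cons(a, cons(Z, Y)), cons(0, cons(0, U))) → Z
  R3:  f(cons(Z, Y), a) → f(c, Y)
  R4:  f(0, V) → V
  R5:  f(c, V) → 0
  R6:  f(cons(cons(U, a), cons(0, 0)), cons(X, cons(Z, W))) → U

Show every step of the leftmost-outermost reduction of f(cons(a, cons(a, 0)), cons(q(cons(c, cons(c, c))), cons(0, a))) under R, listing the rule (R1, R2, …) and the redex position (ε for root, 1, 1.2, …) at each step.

1. f(cons(a, cons(a, 0)), cons(q(cons(c, cons(c, c))), cons(0, a)))  →  f(cons(a, cons(a, 0)), cons(0, cons(0, a)))   [R1 at 2.1]
2. f(cons(a, cons(a, 0)), cons(0, cons(0, a)))  →  a   [R2 at ε]

a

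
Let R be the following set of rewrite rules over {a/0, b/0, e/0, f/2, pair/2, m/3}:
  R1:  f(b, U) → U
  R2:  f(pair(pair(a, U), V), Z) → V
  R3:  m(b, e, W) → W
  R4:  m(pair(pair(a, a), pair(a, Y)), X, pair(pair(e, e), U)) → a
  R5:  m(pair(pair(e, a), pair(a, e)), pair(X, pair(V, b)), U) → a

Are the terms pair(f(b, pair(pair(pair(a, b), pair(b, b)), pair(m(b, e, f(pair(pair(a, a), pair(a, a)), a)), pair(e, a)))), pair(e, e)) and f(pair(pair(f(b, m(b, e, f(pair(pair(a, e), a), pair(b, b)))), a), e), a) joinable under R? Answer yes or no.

no — NF(t₁) = pair(pair(pair(pair(a, b), pair(b, b)), pair(pair(a, a), pair(e, a))), pair(e, e)), NF(t₂) = e

Reduce t₁ = pair(f(b, pair(pair(pair(a, b), pair(b, b)), pair(m(b, e, f(pair(pair(a, a), pair(a, a)), a)), pair(e, a)))), pair(e, e)):
1. pair(f(b, pair(pair(pair(a, b), pair(b, b)), pair(m(b, e, f(pair(pair(a, a), pair(a, a)), a)), pair(e, a)))), pair(e, e))  →  pair(pair(pair(pair(a, b), pair(b, b)), pair(m(b, e, f(pair(pair(a, a), pair(a, a)), a)), pair(e, a))), pair(e, e))   [R1 at 1]
2. pair(pair(pair(pair(a, b), pair(b, b)), pair(m(b, e, f(pair(pair(a, a), pair(a, a)), a)), pair(e, a))), pair(e, e))  →  pair(pair(pair(pair(a, b), pair(b, b)), pair(f(pair(pair(a, a), pair(a, a)), a), pair(e, a))), pair(e, e))   [R3 at 1.2.1]
3. pair(pair(pair(pair(a, b), pair(b, b)), pair(f(pair(pair(a, a), pair(a, a)), a), pair(e, a))), pair(e, e))  →  pair(pair(pair(pair(a, b), pair(b, b)), pair(pair(a, a), pair(e, a))), pair(e, e))   [R2 at 1.2.1]

Reduce t₂ = f(pair(pair(f(b, m(b, e, f(pair(pair(a, e), a), pair(b, b)))), a), e), a):
1. f(pair(pair(f(b, m(b, e, f(pair(pair(a, e), a), pair(b, b)))), a), e), a)  →  f(pair(pair(m(b, e, f(pair(pair(a, e), a), pair(b, b))), a), e), a)   [R1 at 1.1.1]
2. f(pair(pair(m(b, e, f(pair(pair(a, e), a), pair(b, b))), a), e), a)  →  f(pair(pair(f(pair(pair(a, e), a), pair(b, b)), a), e), a)   [R3 at 1.1.1]
3. f(pair(pair(f(pair(pair(a, e), a), pair(b, b)), a), e), a)  →  f(pair(pair(a, a), e), a)   [R2 at 1.1.1]
4. f(pair(pair(a, a), e), a)  →  e   [R2 at ε]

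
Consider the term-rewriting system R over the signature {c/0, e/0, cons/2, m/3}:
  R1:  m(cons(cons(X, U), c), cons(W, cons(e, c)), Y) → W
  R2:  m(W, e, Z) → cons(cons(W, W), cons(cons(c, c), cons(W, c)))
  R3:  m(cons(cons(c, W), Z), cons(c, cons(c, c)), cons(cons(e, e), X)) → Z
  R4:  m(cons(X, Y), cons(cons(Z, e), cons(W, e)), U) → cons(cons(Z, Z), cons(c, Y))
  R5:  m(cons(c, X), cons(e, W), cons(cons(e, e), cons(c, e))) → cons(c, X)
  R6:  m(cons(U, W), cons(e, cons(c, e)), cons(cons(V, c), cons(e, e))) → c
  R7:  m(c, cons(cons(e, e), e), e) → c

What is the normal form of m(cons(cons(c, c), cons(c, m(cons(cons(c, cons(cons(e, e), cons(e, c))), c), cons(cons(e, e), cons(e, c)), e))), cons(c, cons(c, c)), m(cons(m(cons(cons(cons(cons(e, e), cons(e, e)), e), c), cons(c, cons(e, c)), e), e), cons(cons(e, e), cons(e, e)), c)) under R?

1. m(cons(cons(c, c), cons(c, m(cons(cons(c, cons(cons(e, e), cons(e, c))), c), cons(cons(e, e), cons(e, c)), e))), cons(c, cons(c, c)), m(cons(m(cons(cons(cons(cons(e, e), cons(e, e)), e), c), cons(c, cons(e, c)), e), e), cons(cons(e, e), cons(e, e)), c))  →  m(cons(cons(c, c), cons(c, cons(e, e))), cons(c, cons(c, c)), m(cons(m(cons(cons(cons(cons(e, e), cons(e, e)), e), c), cons(c, cons(e, c)), e), e), cons(cons(e, e), cons(e, e)), c))   [R1 at 1.2.2]
2. m(cons(cons(c, c), cons(c, cons(e, e))), cons(c, cons(c, c)), m(cons(m(cons(cons(cons(cons(e, e), cons(e, e)), e), c), cons(c, cons(e, c)), e), e), cons(cons(e, e), cons(e, e)), c))  →  m(cons(cons(c, c), cons(c, cons(e, e))), cons(c, cons(c, c)), cons(cons(e, e), cons(c, e)))   [R4 at 3]
3. m(cons(cons(c, c), cons(c, cons(e, e))), cons(c, cons(c, c)), cons(cons(e, e), cons(c, e)))  →  cons(c, cons(e, e))   [R3 at ε]

cons(c, cons(e, e))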